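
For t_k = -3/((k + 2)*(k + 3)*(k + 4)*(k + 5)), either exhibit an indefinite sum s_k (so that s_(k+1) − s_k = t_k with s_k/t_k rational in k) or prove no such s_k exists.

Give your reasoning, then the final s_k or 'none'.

r(k) = (k + 2)/(k + 6) after simplifying.
Normal form (A,B,C) = (k + 2, k + 6, 1).
Key eq: (k + 2)·f(k+1) = (k + 5)·f(k) + (1).
Bound: deg f ≤ 3.
Match coefficients ⇒ f(k) = k*(k**2 + 9*k + 26)/72.
Certificate R = B(k−1)f/C = k*(k + 5)*(k**2 + 9*k + 26)/72 gives s_k = k*(-k**2 - 9*k - 26)/(24*(k + 2)*(k + 3)*(k + 4)).
Verify: -3/(k**4 + 14*k**3 + 71*k**2 + 154*k + 120) matches t_k.

s_k = k*(-k**2 - 9*k - 26)/(24*(k + 2)*(k + 3)*(k + 4))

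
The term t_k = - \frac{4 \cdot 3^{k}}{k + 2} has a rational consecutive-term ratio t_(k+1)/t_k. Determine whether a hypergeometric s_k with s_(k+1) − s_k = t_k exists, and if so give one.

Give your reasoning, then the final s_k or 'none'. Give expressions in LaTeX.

Ratio r(k) = 3*(k + 2)/(k + 3).
Gosper form: A/B · C(k+1)/C(k) with A=3*k + 6, B=k + 3, C=1.
Need (3*k + 6)·f(k+1) − (k + 2)·f(k) = 1.
Degrees (1,1,0) ⇒ d ≤ -1.
Negative degree bound (-1): no f exists, t_k not Gosper-summable.

none — t_k is not Gosper-summable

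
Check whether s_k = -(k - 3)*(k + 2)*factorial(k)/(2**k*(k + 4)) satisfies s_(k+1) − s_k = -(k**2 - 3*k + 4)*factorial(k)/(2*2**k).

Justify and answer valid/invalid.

Invalid: residual (k**3 + k**2 - 10*k + 22)*factorial(k)/(2**k*(k + 4)*(k + 5)) ≠ 0.

s_(k+1) = -(k - 2)*(k + 3)*factorial(k + 1)/(2*2**k*(k + 5))
s_(k+1) − s_k = -(k**4 + 4*k**3 - 5*k**2 - 4*k + 36)*factorial(k)/(2*2**k*(k + 4)*(k + 5))
(s_(k+1) − s_k) − t_k = (k**3 + k**2 - 10*k + 22)*factorial(k)/(2**k*(k + 4)*(k + 5))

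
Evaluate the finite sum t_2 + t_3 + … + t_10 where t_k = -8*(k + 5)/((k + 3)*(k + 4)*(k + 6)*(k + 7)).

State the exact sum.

r(k) = (k + 3)*(k + 6)**2/((k + 5)**2*(k + 8)) after simplifying.
Gosper form: A/B · C(k+1)/C(k) with A=k + 3, B=k + 8, C=k**2 + 10*k + 25.
Solve (k + 3)·f(k+1) − (k + 7)·f(k) = k**2 + 10*k + 25.
deg f ≤ 4 (via 1,1,2).
Match coefficients ⇒ f(k) = k*(k + 4)*(k + 5)*(k + 9)/36.
R(k) = B(k−1)·f(k)/C(k) = k*(k + 4)*(k + 7)*(k + 9)/(36*(k + 5)); s_k = R·t_k = 2*k*(-k - 9)/(9*(k**2 + 9*k + 18)).
Verify: 8*(-k - 5)/(k**4 + 20*k**3 + 145*k**2 + 450*k + 504) matches t_k.
Evaluate s at k=11 and k=2: -220/1071 and -11/90; difference -99/1190.

Σ = -99/1190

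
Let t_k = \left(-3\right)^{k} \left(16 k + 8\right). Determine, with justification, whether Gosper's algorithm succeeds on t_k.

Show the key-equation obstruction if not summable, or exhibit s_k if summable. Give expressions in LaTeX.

Step 1: r(k) = 3*(-2*k - 3)/(2*k + 1).
A = -3, B = 1, C = k + 1/2.
Solve (-3)·f(k+1) − (1)·f(k) = k + 1/2.
Bound: deg f ≤ 1.
Match coefficients ⇒ f(k) = -(4*k - 1)/16.
Get s_k = R·t_k = (-3)**k*(1 - 4*k) with R(k) = B(k−1)f(k)/C(k) = -(4*k - 1)/(8*(2*k + 1)).
Verify: (-3)**k*(16*k + 8) matches t_k.

Yes. s_k = \left(-3\right)^{k} \left(1 - 4 k\right).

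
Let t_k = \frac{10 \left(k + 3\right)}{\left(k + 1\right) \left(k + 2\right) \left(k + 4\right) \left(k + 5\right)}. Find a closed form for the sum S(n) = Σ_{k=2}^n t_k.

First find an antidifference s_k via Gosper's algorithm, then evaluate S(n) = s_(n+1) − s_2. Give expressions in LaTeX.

Compute t_(k+1)/t_k: get (k + 1)*(k + 4)**2/((k + 3)**2*(k + 6)).
A = k + 1, B = k + 6, C = k**2 + 6*k + 9.
Set up (k + 1)·f(k+1) − (k + 5)·f(k) − (k**2 + 6*k + 9) = 0.
deg f ≤ 4 (via 1,1,2).
Solve for f: f(k) = k*(k + 2)*(k + 3)*(k + 5)/8 (degree 4 ≤ 4).
R(k) = B(k−1)·f(k)/C(k) = k*(k + 2)*(k + 5)**2/(8*(k + 3)); s_k = R·t_k = 5*k*(k + 5)/(4*(k**2 + 5*k + 4)).
Δs = 10*(k + 3)/(k**4 + 12*k**3 + 49*k**2 + 78*k + 40), as required.
s_(n+1) = 5*(n**2 + 7*n + 6)/(4*(n**2 + 7*n + 10)) and s_(2) = 35/36, so S(n) = 5*(n**2 + 7*n - 8)/(18*(n**2 + 7*n + 10)).

S(n) = \frac{5 \left(n^{2} + 7 n - 8\right)}{18 \left(n^{2} + 7 n + 10\right)}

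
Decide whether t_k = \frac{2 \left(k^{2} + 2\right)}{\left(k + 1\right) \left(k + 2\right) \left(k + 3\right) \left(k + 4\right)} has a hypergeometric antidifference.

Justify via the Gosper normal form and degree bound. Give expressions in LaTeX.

Yes. s_k = \frac{k \left(k^{2} + 2 k + 5\right)}{2 \left(k + 1\right) \left(k + 2\right) \left(k + 3\right)}.

t_(k+1)/t_k = (k + 1)*((k + 1)**2 + 2)/((k + 5)*(k**2 + 2)).
So A=k + 1 and B=k + 5, with C=k**2 + 2.
Need (k + 1)·f(k+1) − (k + 4)·f(k) = k**2 + 2.
d = 3 from the (1,1,2) case.
Solve for f: f(k) = k*(k**2 + 2*k + 5)/4 (degree 3 ≤ 3).
Get s_k = R·t_k = k*(k**2 + 2*k + 5)/(2*(k + 1)*(k + 2)*(k + 3)) with R(k) = B(k−1)f(k)/C(k) = k*(k + 4)*(k**2 + 2*k + 5)/(4*(k**2 + 2)).
Verify: 2*(k**2 + 2)/(k**4 + 10*k**3 + 35*k**2 + 50*k + 24) matches t_k.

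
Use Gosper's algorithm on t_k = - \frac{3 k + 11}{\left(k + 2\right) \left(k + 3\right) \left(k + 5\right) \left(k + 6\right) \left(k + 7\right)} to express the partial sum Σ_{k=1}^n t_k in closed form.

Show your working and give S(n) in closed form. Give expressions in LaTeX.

t_(k+1)/t_k = (k + 2)*(k + 5)*(3*k + 14)/((k + 4)*(k + 8)*(3*k + 11)).
So A=k + 2 and B=k + 8, with C=k**2 + 23*k/3 + 44/3.
Need (k + 2)·f(k+1) − (k + 7)·f(k) = k**2 + 23*k/3 + 44/3.
From deg A=1, deg B=1, deg C=2: d=5.
Match coefficients ⇒ f(k) = k*(k + 3)*(k + 4)*(k**2 + 13*k + 52)/180.
R(k) = B(k−1)·f(k)/C(k) = k*(k + 3)*(k + 7)*(k**2 + 13*k + 52)/(60*(3*k + 11)); s_k = R·t_k = k*(-k**2 - 13*k - 52)/(60*(k**3 + 13*k**2 + 52*k + 60)).
Verify: (-3*k - 11)/(k**5 + 23*k**4 + 203*k**3 + 853*k**2 + 1692*k + 1260) matches t_k.
Evaluate: s_(n+1) = (-n**3 - 16*n**2 - 81*n - 66)/(60*(n**3 + 16*n**2 + 81*n + 126)); subtract s_(1) = -11/1260 ⇒ S(n) = n*(-n**2 - 16*n - 81)/(126*(n**3 + 16*n**2 + 81*n + 126)).

S(n) = \frac{n \left(- n^{2} - 16 n - 81\right)}{126 \left(n^{3} + 16 n^{2} + 81 n + 126\right)}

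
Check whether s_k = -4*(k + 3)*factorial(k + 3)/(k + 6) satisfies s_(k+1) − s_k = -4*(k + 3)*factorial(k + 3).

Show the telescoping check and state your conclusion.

Invalid: residual 12*(k**2 + 9*k + 17)*factorial(k + 3)/((k + 6)*(k + 7)) ≠ 0.

s_(k+1) = -4*(k + 4)*factorial(k + 4)/(k + 7)
s_(k+1) − s_k = -4*(k**3 + 13*k**2 + 54*k + 75)*factorial(k + 3)/((k + 6)*(k + 7))
(s_(k+1) − s_k) − t_k = 12*(k**2 + 9*k + 17)*factorial(k + 3)/((k + 6)*(k + 7))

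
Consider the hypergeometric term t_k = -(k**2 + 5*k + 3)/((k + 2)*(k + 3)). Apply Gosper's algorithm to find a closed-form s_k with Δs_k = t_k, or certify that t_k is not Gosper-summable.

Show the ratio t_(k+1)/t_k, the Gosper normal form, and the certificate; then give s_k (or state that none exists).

s_k = k*(-2*k - 1)/(2*(k + 2))

Step 1: r(k) = (k + 2)*(5*k + (k + 1)**2 + 8)/((k + 4)*(k**2 + 5*k + 3)).
Take A(k)=k + 2, B(k)=k + 4, C(k)=k**2 + 5*k + 3.
f must satisfy (k + 2)·f(k+1) − (k + 3)·f(k) = k**2 + 5*k + 3.
deg f ≤ 2 (via 1,1,2).
Match coefficients ⇒ f(k) = k*(2*k + 1)/2.
So s_k = (B(k−1)f/C)·t_k = (k*(k + 3)*(2*k + 1)/(2*(k**2 + 5*k + 3)))·t_k = k*(-2*k - 1)/(2*(k + 2)).
Check: Δs_k = (-k**2 - 5*k - 3)/(k**2 + 5*k + 6). ✓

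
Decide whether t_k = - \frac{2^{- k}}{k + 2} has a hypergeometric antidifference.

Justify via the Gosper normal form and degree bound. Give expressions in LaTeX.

r(k) = (k + 2)/(2*(k + 3)) after simplifying.
So A=k/2 + 1 and B=k + 3, with C=1.
f must satisfy (k/2 + 1)·f(k+1) − (k + 2)·f(k) = 1.
From deg A=1, deg B=1, deg C=0: d=-1.
Negative degree bound (-1): no f exists, t_k not Gosper-summable.

No — key equation has no polynomial f.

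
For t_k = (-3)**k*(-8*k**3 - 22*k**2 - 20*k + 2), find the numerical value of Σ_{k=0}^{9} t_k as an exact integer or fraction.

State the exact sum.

t_(k+1)/t_k = 3*(-4*k**3 - 23*k**2 - 44*k - 24)/(4*k**3 + 11*k**2 + 10*k - 1).
Gosper form: A/B · C(k+1)/C(k) with A=-3, B=1, C=k**3 + 11*k**2/4 + 5*k/2 - 1/4.
f must satisfy (-3)·f(k+1) − (1)·f(k) = k**3 + 11*k**2/4 + 5*k/2 - 1/4.
From deg A=0, deg B=0, deg C=3: d=3.
Coefficient equations give f(k) = -(k - 1)*(2*k**2 + 3*k + 2)/8.
Certificate R = B(k−1)f/C = -(k - 1)*(2*k**2 + 3*k + 2)/(2*(4*k**3 + 11*k**2 + 10*k - 1)) gives s_k = (-3)**k*(2*k**3 + k**2 - k - 2).
Δs = (-3)**k*(-8*k**3 - 22*k**2 - 20*k + 2), as required.
Σ_(k=0)^(9) t_k = s_(10) − s_(0) = 123294312 − (-2) = 123294314.

Σ = 123294314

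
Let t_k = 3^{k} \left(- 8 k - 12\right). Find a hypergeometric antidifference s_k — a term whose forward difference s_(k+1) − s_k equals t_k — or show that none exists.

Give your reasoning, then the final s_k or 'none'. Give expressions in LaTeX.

s_k = - 4 \cdot 3^{k} k

t_(k+1)/t_k = 3*(2*k + 5)/(2*k + 3).
Take A(k)=3, B(k)=1, C(k)=k + 3/2.
Need (3)·f(k+1) − (1)·f(k) = k + 3/2.
Degrees (0,0,1) ⇒ d ≤ 1.
A polynomial solution: f(k) = k/2.
Certificate R = B(k−1)f/C = k/(2*k + 3) gives s_k = -4*3**k*k.
Check: Δs_k = 3**k*(-8*k - 12). ✓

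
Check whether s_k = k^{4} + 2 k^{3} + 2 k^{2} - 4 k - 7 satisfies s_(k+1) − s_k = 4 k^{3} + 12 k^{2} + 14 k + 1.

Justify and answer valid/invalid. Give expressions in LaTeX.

s_(k+1) = k**4 + 6*k**3 + 14*k**2 + 10*k - 6
s_(k+1) − s_k = 4*k**3 + 12*k**2 + 14*k + 1
(s_(k+1) − s_k) − t_k = 0

valid; difference matches t_k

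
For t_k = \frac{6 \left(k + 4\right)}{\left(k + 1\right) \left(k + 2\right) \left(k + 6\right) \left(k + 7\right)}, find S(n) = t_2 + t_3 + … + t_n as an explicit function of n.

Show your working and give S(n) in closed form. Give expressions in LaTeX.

S(n) = \frac{n^{2} + 9 n - 10}{8 \left(n^{2} + 9 n + 14\right)}

Ratio r(k) = (k + 1)*(k + 5)*(k + 6)/((k + 3)*(k + 4)*(k + 8)).
A = k + 1, B = k + 8, C = k**4 + 16*k**3 + 95*k**2 + 248*k + 240.
f must satisfy (k + 1)·f(k+1) − (k + 7)·f(k) = k**4 + 16*k**3 + 95*k**2 + 248*k + 240.
Bound: deg f ≤ 6.
Solve for f: f(k) = k*(k + 2)*(k + 3)*(k + 4)*(k + 5)*(k + 7)/12 (degree 6 ≤ 6).
Then R = B(k−1)f/C = k*(k + 2)*(k + 7)**2/(12*(k + 4)), so s_k = R(k)·t_k = k*(k + 7)/(2*(k**2 + 7*k + 6)).
Δs = 6*(k + 4)/(k**4 + 16*k**3 + 83*k**2 + 152*k + 84), as required.
Telescope: S(n) = s_(n+1) − s_(2) = (n**2 + 9*n + 8)/(2*(n**2 + 9*n + 14)) − (3/8) = (n**2 + 9*n - 10)/(8*(n**2 + 9*n + 14)).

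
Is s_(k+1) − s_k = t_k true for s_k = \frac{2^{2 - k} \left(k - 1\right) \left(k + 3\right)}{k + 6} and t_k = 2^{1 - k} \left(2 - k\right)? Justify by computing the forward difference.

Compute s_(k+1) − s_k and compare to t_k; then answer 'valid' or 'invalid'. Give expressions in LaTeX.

Invalid: residual \frac{6 \cdot 2^{- k} \left(k^{2} + 6 k - 14\right)}{k^{2} + 13 k + 42} ≠ 0.

s_(k+1) = 2**(1 - k)*k*(k + 4)/(k + 7)
s_(k+1) − s_k = 2**(1 - k)*(-k**3 - 8*k**2 + 2*k + 42)/(k**2 + 13*k + 42)
(s_(k+1) − s_k) − t_k = 6*(k**2 + 6*k - 14)/(2**k*(k**2 + 13*k + 42))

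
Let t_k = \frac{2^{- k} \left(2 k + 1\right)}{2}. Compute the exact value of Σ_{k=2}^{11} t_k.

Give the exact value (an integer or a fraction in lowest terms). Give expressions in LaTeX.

Σ = 7141/4096

Compute t_(k+1)/t_k: get (2*k + 3)/(2*(2*k + 1)).
Gosper form: A/B · C(k+1)/C(k) with A=1/2, B=1, C=k + 1/2.
Solve (1/2)·f(k+1) − (1)·f(k) = k + 1/2.
deg f ≤ 1 (via 0,0,1).
Solve for f: f(k) = -2*k - 3 (degree 1 ≤ 1).
Then R = B(k−1)f/C = -2*(2*k + 3)/(2*k + 1), so s_k = R(k)·t_k = (-2*k - 3)/2**k.
s_(k+1) − s_k = (2*k + 1)/(2*2**k) = t_k.
Evaluate s at k=12 and k=2: -27/4096 and -7/4; difference 7141/4096.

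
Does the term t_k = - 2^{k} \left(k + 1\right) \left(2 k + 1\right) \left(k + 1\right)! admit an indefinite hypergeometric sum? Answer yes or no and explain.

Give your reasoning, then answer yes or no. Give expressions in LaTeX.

Yes. s_k = - 2^{k} \left(k - 1\right) \left(k + 1\right)!.

The ratio is (k + 2)**2*(4*k + 6)/((k + 1)*(2*k + 1)).
Normal form (A,B,C) = (2*k + 4, 1, k**2 + 3*k/2 + 1/2).
Need (2*k + 4)·f(k+1) − (1)·f(k) = k**2 + 3*k/2 + 1/2.
deg f ≤ 1 (via 1,0,2).
Match coefficients ⇒ f(k) = (k - 1)/2.
So s_k = (B(k−1)f/C)·t_k = ((k - 1)/((k + 1)*(2*k + 1)))·t_k = -2**k*(k - 1)*factorial(k + 1).
s_(k+1) − s_k = -2**k*(k + 1)*(2*k + 1)*factorial(k + 1) = t_k.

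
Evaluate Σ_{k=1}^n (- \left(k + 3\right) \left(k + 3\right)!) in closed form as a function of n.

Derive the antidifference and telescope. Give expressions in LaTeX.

S(n) = 24 - \left(n + 4\right)!

t_(k+1)/t_k = (k + 4)**2/(k + 3).
Take A(k)=k + 4, B(k)=1, C(k)=k + 3.
Solve (k + 4)·f(k+1) − (1)·f(k) = k + 3.
Degrees (1,0,1) ⇒ d ≤ 0.
A polynomial solution: f(k) = 1.
R(k) = B(k−1)·f(k)/C(k) = 1/(k + 3); s_k = R·t_k = -factorial(k + 3).
Verify: -(k + 3)*factorial(k + 3) matches t_k.
Σ_(k=1)^n t_k = s_(n+1) − s_(1) = (-factorial(n + 4)) − (-24), i.e. 24 - factorial(n + 4).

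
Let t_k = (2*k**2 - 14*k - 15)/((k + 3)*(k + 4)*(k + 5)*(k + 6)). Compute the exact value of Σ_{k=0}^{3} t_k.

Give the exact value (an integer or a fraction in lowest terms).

Σ = -271/2520

Ratio r(k) = (2*k**3 - 4*k**2 - 57*k - 81)/(2*k**3 - 113*k - 105).
So A=k + 3 and B=k + 7, with C=k**2 - 7*k - 15/2.
Key eq: (k + 3)·f(k+1) = (k + 6)·f(k) + (k**2 - 7*k - 15/2).
Bound: deg f ≤ 3.
Solve for f: f(k) = -k*(k**2 + 52*k + 47)/40 (degree 3 ≤ 3).
Get s_k = R·t_k = k*(-k**2 - 52*k - 47)/(20*(k + 3)*(k + 4)*(k + 5)) with R(k) = B(k−1)f(k)/C(k) = -k*(k + 6)*(k**2 + 52*k + 47)/(20*(2*k**2 - 14*k - 15)).
Verify: (2*k**2 - 14*k - 15)/(k**4 + 18*k**3 + 119*k**2 + 342*k + 360) matches t_k.
Σ_(k=0)^(3) t_k = s_(4) − s_(0) = -271/2520 − (0) = -271/2520.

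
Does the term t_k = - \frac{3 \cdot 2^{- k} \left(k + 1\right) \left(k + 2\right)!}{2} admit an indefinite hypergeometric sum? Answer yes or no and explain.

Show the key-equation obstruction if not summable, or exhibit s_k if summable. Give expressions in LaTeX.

Yes. s_k = - 3 \cdot 2^{- k} \left(k + 2\right)!.

Step 1: r(k) = (k + 2)*(k + 3)/(2*(k + 1)).
So A=k/2 + 3/2 and B=1, with C=k + 1.
Need (k/2 + 3/2)·f(k+1) − (1)·f(k) = k + 1.
From deg A=1, deg B=0, deg C=1: d=0.
Match coefficients ⇒ f(k) = 2.
Get s_k = R·t_k = -3*factorial(k + 2)/2**k with R(k) = B(k−1)f(k)/C(k) = 2/(k + 1).
s_(k+1) − s_k = -3*(k + 1)*factorial(k + 2)/(2*2**k) = t_k.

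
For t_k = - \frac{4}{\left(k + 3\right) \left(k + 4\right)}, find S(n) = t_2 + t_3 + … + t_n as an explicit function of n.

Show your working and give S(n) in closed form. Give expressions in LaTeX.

r(k) = (k + 3)/(k + 5) after simplifying.
Gosper form: A/B · C(k+1)/C(k) with A=k + 3, B=k + 5, C=1.
Set up (k + 3)·f(k+1) − (k + 4)·f(k) − (1) = 0.
Bound: deg f ≤ 1.
Solving with deg f ≤ 1: f(k) = k/3.
Get s_k = R·t_k = -4*k/(3*k + 9) with R(k) = B(k−1)f(k)/C(k) = k*(k + 4)/3.
s_(k+1) − s_k = -4/(k**2 + 7*k + 12) = t_k.
s_(n+1) = 4*(-n - 1)/(3*(n + 4)) and s_(2) = -8/15, so S(n) = 4*(1 - n)/(5*(n + 4)).

S(n) = \frac{4 \left(1 - n\right)}{5 \left(n + 4\right)}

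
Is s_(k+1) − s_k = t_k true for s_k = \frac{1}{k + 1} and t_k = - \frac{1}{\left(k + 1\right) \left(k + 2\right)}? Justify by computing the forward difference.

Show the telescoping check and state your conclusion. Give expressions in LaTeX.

s_(k+1) = 1/(k + 2)
s_(k+1) − s_k = -1/((k + 1)*(k + 2))
(s_(k+1) − s_k) − t_k = 0

Valid: the claim telescopes to t_k.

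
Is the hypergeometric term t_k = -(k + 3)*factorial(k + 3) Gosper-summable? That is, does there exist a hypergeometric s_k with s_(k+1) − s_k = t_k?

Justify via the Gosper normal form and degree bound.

Yes. s_k = -factorial(k + 3).

r(k) = (k + 4)**2/(k + 3) after simplifying.
Factor: A=k + 4; B=1; C=k + 3.
Set up (k + 4)·f(k+1) − (1)·f(k) − (k + 3) = 0.
Bound: deg f ≤ 0.
Match coefficients ⇒ f(k) = 1.
So s_k = (B(k−1)f/C)·t_k = (1/(k + 3))·t_k = -factorial(k + 3).
Δs = -(k + 3)*factorial(k + 3), as required.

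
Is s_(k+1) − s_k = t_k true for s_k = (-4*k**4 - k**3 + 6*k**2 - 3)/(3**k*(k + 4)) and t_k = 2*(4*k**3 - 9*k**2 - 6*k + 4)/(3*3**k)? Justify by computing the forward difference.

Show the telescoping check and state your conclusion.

s_(k+1) = (-4*(k + 1)**4 - (k + 1)**3 + 6*(k + 1)**2 - 3)/(3*3**k*(k + 5))
s_(k+1) − s_k = (8*k**5 + 30*k**4 - 92*k**3 - 181*k**2 - 21*k + 37)/(3*3**k*(k**2 + 9*k + 20))
(s_(k+1) − s_k) − t_k = (-8*k**4 - 26*k**3 + 93*k**2 + 49*k - 41)/(3**k*(k**2 + 9*k + 20))

Invalid: residual (-8*k**4 - 26*k**3 + 93*k**2 + 49*k - 41)/(3**k*(k**2 + 9*k + 20)) ≠ 0.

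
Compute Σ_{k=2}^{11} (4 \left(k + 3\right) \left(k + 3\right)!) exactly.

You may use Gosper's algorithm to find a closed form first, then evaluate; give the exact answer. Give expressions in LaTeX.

Σ = 5230697471520

r(k) = (k + 4)**2/(k + 3) after simplifying.
Gosper form: A/B · C(k+1)/C(k) with A=k + 4, B=1, C=k + 3.
Solve (k + 4)·f(k+1) − (1)·f(k) = k + 3.
Degrees (1,0,1) ⇒ d ≤ 0.
Solving with deg f ≤ 0: f(k) = 1.
Certificate R = B(k−1)f/C = 1/(k + 3) gives s_k = 4*factorial(k + 3).
Check: Δs_k = 4*(k + 3)*factorial(k + 3). ✓
Evaluate s at k=12 and k=2: 5230697472000 and 480; difference 5230697471520.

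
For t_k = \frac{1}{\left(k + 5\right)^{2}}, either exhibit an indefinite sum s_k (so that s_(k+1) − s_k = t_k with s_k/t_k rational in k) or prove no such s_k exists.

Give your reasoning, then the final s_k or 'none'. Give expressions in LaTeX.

no hypergeometric antidifference exists

r(k) = (k + 5)**2/(k + 6)**2 after simplifying.
So A=k**2 + 10*k + 25 and B=k**2 + 12*k + 36, with C=1.
Solve (k**2 + 10*k + 25)·f(k+1) − (k**2 + 10*k + 25)·f(k) = 1.
Degrees (2,2,0) ⇒ d ≤ 0.
Put f(k) = c0: A·f(k+1) − B(k−1)·f(k) − C = -1; need -1 = 0 — inconsistent ⇒ no f, not summable.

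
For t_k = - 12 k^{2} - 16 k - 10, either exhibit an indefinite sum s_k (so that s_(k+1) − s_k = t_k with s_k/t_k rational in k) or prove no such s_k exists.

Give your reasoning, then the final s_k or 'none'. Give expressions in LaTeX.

Compute t_(k+1)/t_k: get (6*k**2 + 20*k + 19)/(6*k**2 + 8*k + 5).
Normal form (A,B,C) = (1, 1, k**2 + 4*k/3 + 5/6).
f must satisfy (1)·f(k+1) − (1)·f(k) = k**2 + 4*k/3 + 5/6.
Bound: deg f ≤ 3.
Match coefficients ⇒ f(k) = k*(2*k**2 + k + 2)/6.
Certificate R = B(k−1)f/C = k*(2*k**2 + k + 2)/(6*k**2 + 8*k + 5) gives s_k = 2*k*(-2*k**2 - k - 2).
Δs = -12*k**2 - 16*k - 10, as required.

s_k = 2 k \left(- 2 k^{2} - k - 2\right)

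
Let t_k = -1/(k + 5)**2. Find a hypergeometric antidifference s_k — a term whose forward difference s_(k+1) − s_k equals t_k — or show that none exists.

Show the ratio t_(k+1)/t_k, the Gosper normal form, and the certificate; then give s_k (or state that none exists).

no hypergeometric antidifference exists

Ratio r(k) = (k + 5)**2/(k + 6)**2.
So A=k**2 + 10*k + 25 and B=k**2 + 12*k + 36, with C=1.
Solve (k**2 + 10*k + 25)·f(k+1) − (k**2 + 10*k + 25)·f(k) = 1.
Bound: deg f ≤ 0.
Write f(k) = c0. Then LHS − RHS = -1, requiring -1 = 0: contradictory. No certificate.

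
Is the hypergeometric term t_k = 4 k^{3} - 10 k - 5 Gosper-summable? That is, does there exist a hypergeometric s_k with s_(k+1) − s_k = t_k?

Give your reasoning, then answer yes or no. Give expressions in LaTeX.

r(k) = (10*k - 4*(k + 1)**3 + 15)/(-4*k**3 + 10*k + 5) after simplifying.
Normal form (A,B,C) = (1, 1, k**3 - 5*k/2 - 5/4).
f must satisfy (1)·f(k+1) − (1)·f(k) = k**3 - 5*k/2 - 5/4.
Bound: deg f ≤ 4.
Match coefficients ⇒ f(k) = k**2*(k**2 - 2*k - 4)/4.
Certificate R = B(k−1)f/C = k**2*(k**2 - 2*k - 4)/(4*k**3 - 10*k - 5) gives s_k = k**2*(k**2 - 2*k - 4).
Δs = 4*k**3 - 10*k - 5, as required.

Yes. s_k = k^{2} \left(k^{2} - 2 k - 4\right).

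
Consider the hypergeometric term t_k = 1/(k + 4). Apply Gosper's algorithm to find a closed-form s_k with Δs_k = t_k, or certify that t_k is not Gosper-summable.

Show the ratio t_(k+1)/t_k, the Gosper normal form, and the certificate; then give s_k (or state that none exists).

Ratio r(k) = (k + 4)/(k + 5).
Gosper form: A/B · C(k+1)/C(k) with A=k + 4, B=k + 5, C=1.
Need (k + 4)·f(k+1) − (k + 4)·f(k) = 1.
From deg A=1, deg B=1, deg C=0: d=0.
Put f(k) = c0: A·f(k+1) − B(k−1)·f(k) − C = -1; need -1 = 0 — inconsistent ⇒ no f, not summable.

none — t_k is not Gosper-summable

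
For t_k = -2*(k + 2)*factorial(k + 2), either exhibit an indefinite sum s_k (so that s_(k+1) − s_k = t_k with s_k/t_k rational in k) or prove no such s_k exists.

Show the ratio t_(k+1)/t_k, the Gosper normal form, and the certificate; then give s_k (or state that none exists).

Ratio r(k) = (k + 3)**2/(k + 2).
A = k + 3, B = 1, C = k + 2.
f must satisfy (k + 3)·f(k+1) − (1)·f(k) = k + 2.
deg f ≤ 0 (via 1,0,1).
Solving with deg f ≤ 0: f(k) = 1.
Certificate R = B(k−1)f/C = 1/(k + 2) gives s_k = -2*factorial(k + 2).
s_(k+1) − s_k = -2*(k + 2)*factorial(k + 2) = t_k.

s_k = -2*factorial(k + 2)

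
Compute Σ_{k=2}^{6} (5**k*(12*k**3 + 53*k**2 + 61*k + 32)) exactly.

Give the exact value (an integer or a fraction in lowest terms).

Σ = 87733550

The ratio is 5*(12*k**3 + 89*k**2 + 203*k + 158)/(12*k**3 + 53*k**2 + 61*k + 32).
Gosper form: A/B · C(k+1)/C(k) with A=5, B=1, C=k**3 + 53*k**2/12 + 61*k/12 + 8/3.
Key eq: (5)·f(k+1) = (1)·f(k) + (k**3 + 53*k**2/12 + 61*k/12 + 8/3).
Bound: deg f ≤ 3.
Solving with deg f ≤ 3: f(k) = (3*k**3 + 2*k**2 - k + 3)/12.
Certificate R = B(k−1)f/C = (3*k**3 + 2*k**2 - k + 3)/(12*k**3 + 53*k**2 + 61*k + 32) gives s_k = 5**k*(3*k**3 + 2*k**2 - k + 3).
Verify: 5**k*(12*k**3 + 53*k**2 + 61*k + 32) matches t_k.
Sum = s_(7) − s_(2); s_(7) = 87734375, s_(2) = 825 ⇒ 87733550.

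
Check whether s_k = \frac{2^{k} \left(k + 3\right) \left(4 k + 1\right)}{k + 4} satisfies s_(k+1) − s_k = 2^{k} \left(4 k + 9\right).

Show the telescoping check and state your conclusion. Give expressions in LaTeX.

Invalid: residual \frac{2^{k} \left(- 4 k^{2} - 21 k - 35\right)}{k^{2} + 9 k + 20} ≠ 0.

s_(k+1) = 2**(k + 1)*(k + 4)*(4*k + 5)/(k + 5)
s_(k+1) − s_k = 2**k*(4*k**3 + 41*k**2 + 140*k + 145)/(k**2 + 9*k + 20)
(s_(k+1) − s_k) − t_k = 2**k*(-4*k**2 - 21*k - 35)/(k**2 + 9*k + 20)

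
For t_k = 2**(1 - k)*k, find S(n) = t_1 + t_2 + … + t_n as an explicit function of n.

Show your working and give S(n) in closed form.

Compute t_(k+1)/t_k: get (k + 1)/(2*k).
Take A(k)=1/2, B(k)=1, C(k)=k.
Solve (1/2)·f(k+1) − (1)·f(k) = k.
d = 1 from the (0,0,1) case.
Solving with deg f ≤ 1: f(k) = -2*(k + 1).
Then R = B(k−1)f/C = -2*(k + 1)/k, so s_k = R(k)·t_k = 2**(2 - k)*(-k - 1).
s_(k+1) − s_k = 2**(1 - k)*k = t_k.
Evaluate: s_(n+1) = 2**(1 - n)*(-n - 2); subtract s_(1) = -4 ⇒ S(n) = 2**(1 - n)*(2**(n + 1) - n - 2).

S(n) = 2**(1 - n)*(2**(n + 1) - n - 2)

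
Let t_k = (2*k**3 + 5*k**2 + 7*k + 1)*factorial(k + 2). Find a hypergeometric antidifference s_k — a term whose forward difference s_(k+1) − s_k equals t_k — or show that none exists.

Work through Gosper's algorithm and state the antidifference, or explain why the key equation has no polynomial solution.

s_k = (2*k**2 - 3*k + 2)*factorial(k + 2)

Step 1: r(k) = (2*k**4 + 17*k**3 + 56*k**2 + 84*k + 45)/(2*k**3 + 5*k**2 + 7*k + 1).
A = k + 3, B = 1, C = k**3 + 5*k**2/2 + 7*k/2 + 1/2.
Set up (k + 3)·f(k+1) − (1)·f(k) − (k**3 + 5*k**2/2 + 7*k/2 + 1/2) = 0.
d = 2 from the (1,0,3) case.
Match coefficients ⇒ f(k) = (2*k**2 - 3*k + 2)/2.
Get s_k = R·t_k = (2*k**2 - 3*k + 2)*factorial(k + 2) with R(k) = B(k−1)f(k)/C(k) = (2*k**2 - 3*k + 2)/(2*k**3 + 5*k**2 + 7*k + 1).
s_(k+1) − s_k = (2*k**3 + 5*k**2 + 7*k + 1)*factorial(k + 2) = t_k.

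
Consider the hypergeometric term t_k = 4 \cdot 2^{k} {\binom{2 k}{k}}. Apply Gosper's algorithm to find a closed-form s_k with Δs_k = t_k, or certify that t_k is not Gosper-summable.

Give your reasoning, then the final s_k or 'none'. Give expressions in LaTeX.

Step 1: r(k) = 4*(2*k + 1)/(k + 1).
Take A(k)=8*k + 4, B(k)=k + 1, C(k)=1.
f must satisfy (8*k + 4)·f(k+1) − (k)·f(k) = 1.
From deg A=1, deg B=1, deg C=0: d=-1.
d = -1 < 0 ⇒ no nonzero polynomial f; not summable.

none (Gosper's algorithm certifies no s_k)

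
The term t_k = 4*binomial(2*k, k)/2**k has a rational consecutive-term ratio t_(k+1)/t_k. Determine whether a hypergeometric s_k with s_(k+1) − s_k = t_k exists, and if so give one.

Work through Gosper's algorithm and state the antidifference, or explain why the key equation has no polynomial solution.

no hypergeometric antidifference exists

Step 1: r(k) = (2*k + 1)/(k + 1).
A = 2*k + 1, B = k + 1, C = 1.
f must satisfy (2*k + 1)·f(k+1) − (k)·f(k) = 1.
Bound: deg f ≤ -1.
Bound -1 < 0, so the key equation has no polynomial solution.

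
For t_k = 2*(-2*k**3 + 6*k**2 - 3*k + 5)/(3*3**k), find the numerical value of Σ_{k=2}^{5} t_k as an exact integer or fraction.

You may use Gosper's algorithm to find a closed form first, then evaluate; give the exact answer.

t_(k+1)/t_k = (2*k**3 - 3*k - 6)/(3*(2*k**3 - 6*k**2 + 3*k - 5)).
Take A(k)=1/3, B(k)=1, C(k)=k**3 - 3*k**2 + 3*k/2 - 5/2.
Solve (1/3)·f(k+1) − (1)·f(k) = k**3 - 3*k**2 + 3*k/2 - 5/2.
deg f ≤ 3 (via 0,0,3).
Match coefficients ⇒ f(k) = -3*(2*k**3 - 3*k**2 + 3*k - 4)/4.
So s_k = (B(k−1)f/C)·t_k = (-3*(2*k**3 - 3*k**2 + 3*k - 4)/(2*(2*k**3 - 6*k**2 + 3*k - 5)))·t_k = (2*k**3 - 3*k**2 + 3*k - 4)/3**k.
Check: Δs_k = 2*(-2*k**3 + 6*k**2 - 3*k + 5)/(3*3**k). ✓
Evaluate s at k=6 and k=2: 338/729 and 2/3; difference -148/729.

Σ = -148/729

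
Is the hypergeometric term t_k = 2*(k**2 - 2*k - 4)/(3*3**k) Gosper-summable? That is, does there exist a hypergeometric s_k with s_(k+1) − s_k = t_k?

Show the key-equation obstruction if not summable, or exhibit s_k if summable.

Yes. s_k = (-k**2 + k + 4)/3**k.

Step 1: r(k) = (k**2 - 5)/(3*(k**2 - 2*k - 4)).
So A=1/3 and B=1, with C=k**2 - 2*k - 4.
Need (1/3)·f(k+1) − (1)·f(k) = k**2 - 2*k - 4.
From deg A=0, deg B=0, deg C=2: d=2.
Solving with deg f ≤ 2: f(k) = -3*(k**2 - k - 4)/2.
Get s_k = R·t_k = (-k**2 + k + 4)/3**k with R(k) = B(k−1)f(k)/C(k) = -3*(k**2 - k - 4)/(2*(k**2 - 2*k - 4)).
Δs = 2*(k**2 - 2*k - 4)/(3*3**k), as required.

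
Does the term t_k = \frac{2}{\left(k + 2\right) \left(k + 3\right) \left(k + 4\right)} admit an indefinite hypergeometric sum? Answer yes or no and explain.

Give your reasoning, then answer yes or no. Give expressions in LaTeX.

t_(k+1)/t_k = (k + 2)/(k + 5).
So A=k + 2 and B=k + 5, with C=1.
Solve (k + 2)·f(k+1) − (k + 4)·f(k) = 1.
d = 2 from the (1,1,0) case.
Coefficient equations give f(k) = k*(k + 5)/12.
Certificate R = B(k−1)f/C = k*(k + 4)*(k + 5)/12 gives s_k = k*(k + 5)/(6*(k + 2)*(k + 3)).
Check: Δs_k = 2/(k**3 + 9*k**2 + 26*k + 24). ✓

Yes. s_k = \frac{k \left(k + 5\right)}{6 \left(k + 2\right) \left(k + 3\right)}.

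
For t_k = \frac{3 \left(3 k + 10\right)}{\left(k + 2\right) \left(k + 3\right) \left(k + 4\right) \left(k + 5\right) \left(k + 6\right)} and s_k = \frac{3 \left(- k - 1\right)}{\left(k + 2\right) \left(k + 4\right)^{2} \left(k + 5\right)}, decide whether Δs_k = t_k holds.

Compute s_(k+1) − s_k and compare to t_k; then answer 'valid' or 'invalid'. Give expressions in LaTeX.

Invalid: residual \frac{9 \left(- 4 k^{2} - 31 k - 58\right)}{k^{7} + 29 k^{6} + 355 k^{5} + 2375 k^{4} + 9364 k^{3} + 21716 k^{2} + 27360 k + 14400} ≠ 0.

s_(k+1) = 3*(-k - 2)/((k + 3)*(k + 5)**2*(k + 6))
s_(k+1) − s_k = 3*(3*k**3 + 25*k**2 + 57*k + 26)/(k**7 + 29*k**6 + 355*k**5 + 2375*k**4 + 9364*k**3 + 21716*k**2 + 27360*k + 14400)
(s_(k+1) − s_k) − t_k = 9*(-4*k**2 - 31*k - 58)/(k**7 + 29*k**6 + 355*k**5 + 2375*k**4 + 9364*k**3 + 21716*k**2 + 27360*k + 14400)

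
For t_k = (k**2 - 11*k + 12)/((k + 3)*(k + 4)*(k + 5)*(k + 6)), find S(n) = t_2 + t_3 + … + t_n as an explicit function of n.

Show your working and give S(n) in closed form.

Step 1: r(k) = (k + 3)*(-11*k + (k + 1)**2 + 1)/((k + 7)*(k**2 - 11*k + 12)).
So A=k + 3 and B=k + 7, with C=k**2 - 11*k + 12.
Need (k + 3)·f(k+1) − (k + 6)·f(k) = k**2 - 11*k + 12.
d = 3 from the (1,1,2) case.
Match coefficients ⇒ f(k) = k*(k**2 - 8*k + 87)/20.
Get s_k = R·t_k = k*(k**2 - 8*k + 87)/(20*(k + 3)*(k + 4)*(k + 5)) with R(k) = B(k−1)f(k)/C(k) = k*(k + 6)*(k**2 - 8*k + 87)/(20*(k**2 - 11*k + 12)).
Verify: (k**2 - 11*k + 12)/(k**4 + 18*k**3 + 119*k**2 + 342*k + 360) matches t_k.
Telescope: S(n) = s_(n+1) − s_(2) = (n**3 - 5*n**2 + 74*n + 80)/(20*(n**3 + 15*n**2 + 74*n + 120)) − (1/28) = (n**3 - 55*n**2 + 74*n - 20)/(70*(n**3 + 15*n**2 + 74*n + 120)).

S(n) = (n**3 - 55*n**2 + 74*n - 20)/(70*(n**3 + 15*n**2 + 74*n + 120))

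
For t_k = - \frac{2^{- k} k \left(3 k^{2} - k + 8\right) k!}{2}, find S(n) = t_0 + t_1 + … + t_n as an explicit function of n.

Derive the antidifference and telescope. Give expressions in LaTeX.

S(n) = 2^{- n - 1} \left(- 2^{n + 1} - 3 n^{3} n! - 5 n^{2} n! + 2 n!\right)

r(k) = (k + 1)**2*(-k + 3*(k + 1)**2 + 7)/(2*k*(3*k**2 - k + 8)) after simplifying.
Normal form (A,B,C) = (k/2 + 1/2, 1, k**3 - k**2/3 + 8*k/3).
Need (k/2 + 1/2)·f(k+1) − (1)·f(k) = k**3 - k**2/3 + 8*k/3.
From deg A=1, deg B=0, deg C=3: d=2.
Solving with deg f ≤ 2: f(k) = 2*(3*k**2 - 4*k - 1)/3.
So s_k = (B(k−1)f/C)·t_k = (2*(3*k**2 - 4*k - 1)/(k*(3*k**2 - k + 8)))·t_k = (-3*k**2 + 4*k + 1)*factorial(k)/2**k.
s_(k+1) − s_k = -k*(3*k**2 - k + 8)*factorial(k)/(2*2**k) = t_k.
Σ_(k=0)^n t_k = s_(n+1) − s_(0) = (-2**(-n - 1)*(3*n**2 + 2*n - 2)*factorial(n + 1)) − (1), i.e. 2**(-n - 1)*(-2**(n + 1) - 3*n**3*factorial(n) - 5*n**2*factorial(n) + 2*factorial(n)).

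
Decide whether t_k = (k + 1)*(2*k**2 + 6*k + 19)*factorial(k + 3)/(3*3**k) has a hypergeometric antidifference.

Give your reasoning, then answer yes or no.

Yes. s_k = (2*k**2 + 2*k + 3)*factorial(k + 3)/3**k.

r(k) = (k + 2)*(k + 4)*(6*k + 2*(k + 1)**2 + 25)/(3*(k + 1)*(2*k**2 + 6*k + 19)) after simplifying.
A = k/3 + 4/3, B = 1, C = k**3 + 4*k**2 + 25*k/2 + 19/2.
Key eq: (k/3 + 4/3)·f(k+1) = (1)·f(k) + (k**3 + 4*k**2 + 25*k/2 + 19/2).
Bound: deg f ≤ 2.
Match coefficients ⇒ f(k) = 3*(2*k**2 + 2*k + 3)/2.
Certificate R = B(k−1)f/C = 3*(2*k**2 + 2*k + 3)/((k + 1)*(2*k**2 + 6*k + 19)) gives s_k = (2*k**2 + 2*k + 3)*factorial(k + 3)/3**k.
s_(k+1) − s_k = (k + 1)*(2*k**2 + 6*k + 19)*factorial(k + 3)/(3*3**k) = t_k.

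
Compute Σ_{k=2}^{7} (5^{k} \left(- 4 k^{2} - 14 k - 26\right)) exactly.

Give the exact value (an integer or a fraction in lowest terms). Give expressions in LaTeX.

Step 1: r(k) = 5*(2*k**2 + 11*k + 22)/(2*k**2 + 7*k + 13).
Factor: A=5; B=1; C=k**2 + 7*k/2 + 13/2.
Solve (5)·f(k+1) − (1)·f(k) = k**2 + 7*k/2 + 13/2.
From deg A=0, deg B=0, deg C=2: d=2.
Solve for f: f(k) = (k**2 + k + 4)/4 (degree 2 ≤ 2).
R(k) = B(k−1)·f(k)/C(k) = (k**2 + k + 4)/(2*(2*k**2 + 7*k + 13)); s_k = R·t_k = 5**k*(-k**2 - k - 4).
Check: Δs_k = 5**k*(-4*k**2 - 14*k - 26). ✓
Evaluate s at k=8 and k=2: -29687500 and -250; difference -29687250.

Σ = -29687250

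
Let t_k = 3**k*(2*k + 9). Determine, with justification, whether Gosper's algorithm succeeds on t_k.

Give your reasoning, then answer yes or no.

The ratio is 3*(2*k + 11)/(2*k + 9).
Take A(k)=3, B(k)=1, C(k)=k + 9/2.
Need (3)·f(k+1) − (1)·f(k) = k + 9/2.
d = 1 from the (0,0,1) case.
Solve for f: f(k) = (k + 3)/2 (degree 1 ≤ 1).
R(k) = B(k−1)·f(k)/C(k) = (k + 3)/(2*k + 9); s_k = R·t_k = 3**k*(k + 3).
Verify: 3**k*(2*k + 9) matches t_k.

Yes. s_k = 3**k*(k + 3).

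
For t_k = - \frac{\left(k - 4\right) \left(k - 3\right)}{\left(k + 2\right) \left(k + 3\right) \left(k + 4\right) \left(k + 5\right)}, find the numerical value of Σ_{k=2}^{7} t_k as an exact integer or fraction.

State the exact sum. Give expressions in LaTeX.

Ratio r(k) = (k - 2)*(k + 2)/((k - 4)*(k + 6)).
A = k + 2, B = k + 6, C = k**2 - 7*k + 12.
Key eq: (k + 2)·f(k+1) = (k + 5)·f(k) + (k**2 - 7*k + 12).
Degrees (1,1,2) ⇒ d ≤ 3.
Solve for f: f(k) = k*(k**2 + 3*k + 32)/6 (degree 3 ≤ 3).
Get s_k = R·t_k = k*(-k**2 - 3*k - 32)/(6*(k**3 + 9*k**2 + 26*k + 24)) with R(k) = B(k−1)f(k)/C(k) = k*(k + 5)*(k**2 + 3*k + 32)/(6*(k - 4)*(k - 3)).
s_(k+1) − s_k = (-k**2 + 7*k - 12)/(k**4 + 14*k**3 + 71*k**2 + 154*k + 120) = t_k.
Sum = s_(8) − s_(2); s_(8) = -4/33, s_(2) = -7/60 ⇒ -1/220.

Σ = -1/220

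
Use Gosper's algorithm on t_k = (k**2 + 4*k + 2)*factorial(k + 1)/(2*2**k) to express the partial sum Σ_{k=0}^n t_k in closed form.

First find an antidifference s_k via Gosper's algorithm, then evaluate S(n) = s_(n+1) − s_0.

S(n) = (-6*2**n + n**3*factorial(n) + 7*n**2*factorial(n) + 14*n*factorial(n) + 8*factorial(n))/(2*2**n)

t_(k+1)/t_k = (k + 2)*(4*k + (k + 1)**2 + 6)/(2*(k**2 + 4*k + 2)).
Gosper form: A/B · C(k+1)/C(k) with A=k/2 + 1, B=1, C=k**2 + 4*k + 2.
Need (k/2 + 1)·f(k+1) − (1)·f(k) = k**2 + 4*k + 2.
deg f ≤ 1 (via 1,0,2).
Solve for f: f(k) = 2*(k + 3) (degree 1 ≤ 1).
R(k) = B(k−1)·f(k)/C(k) = 2*(k + 3)/(k**2 + 4*k + 2); s_k = R·t_k = (k + 3)*factorial(k + 1)/2**k.
Check: Δs_k = (k**2 + 4*k + 2)*factorial(k + 1)/(2*2**k). ✓
Telescope: S(n) = s_(n+1) − s_(0) = 2**(-n - 1)*(n + 4)*factorial(n + 2) − (3) = (-6*2**n + n**3*factorial(n) + 7*n**2*factorial(n) + 14*n*factorial(n) + 8*factorial(n))/(2*2**n).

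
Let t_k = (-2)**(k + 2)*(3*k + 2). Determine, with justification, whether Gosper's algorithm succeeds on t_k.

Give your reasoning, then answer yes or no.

The ratio is 2*(-3*k - 5)/(3*k + 2).
Factor: A=-2; B=1; C=k + 2/3.
Key eq: (-2)·f(k+1) = (1)·f(k) + (k + 2/3).
Bound: deg f ≤ 1.
Match coefficients ⇒ f(k) = -k/3.
Get s_k = R·t_k = -(-2)**(k + 2)*k with R(k) = B(k−1)f(k)/C(k) = -k/(3*k + 2).
s_(k+1) − s_k = (-2)**(k + 2)*(3*k + 2) = t_k.

Yes. s_k = -(-2)**(k + 2)*k.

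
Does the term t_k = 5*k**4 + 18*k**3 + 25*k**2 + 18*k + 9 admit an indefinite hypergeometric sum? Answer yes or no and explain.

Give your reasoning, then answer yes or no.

Yes. s_k = k*(k**4 + 2*k**3 + k**2 + k + 4).

Compute t_(k+1)/t_k: get (5*k**4 + 38*k**3 + 109*k**2 + 142*k + 75)/(5*k**4 + 18*k**3 + 25*k**2 + 18*k + 9).
Gosper form: A/B · C(k+1)/C(k) with A=1, B=1, C=k**4 + 18*k**3/5 + 5*k**2 + 18*k/5 + 9/5.
Need (1)·f(k+1) − (1)·f(k) = k**4 + 18*k**3/5 + 5*k**2 + 18*k/5 + 9/5.
From deg A=0, deg B=0, deg C=4: d=5.
Solving with deg f ≤ 5: f(k) = k*(k**4 + 2*k**3 + k**2 + k + 4)/5.
So s_k = (B(k−1)f/C)·t_k = (k*(k**4 + 2*k**3 + k**2 + k + 4)/(5*k**4 + 18*k**3 + 25*k**2 + 18*k + 9))·t_k = k*(k**4 + 2*k**3 + k**2 + k + 4).
Check: Δs_k = 5*k**4 + 18*k**3 + 25*k**2 + 18*k + 9. ✓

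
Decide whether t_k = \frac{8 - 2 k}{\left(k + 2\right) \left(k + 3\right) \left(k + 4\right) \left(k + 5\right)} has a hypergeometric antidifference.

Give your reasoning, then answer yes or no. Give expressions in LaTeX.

Yes. s_k = \frac{k \left(k^{2} + 9 k + 38\right)}{12 \left(k + 2\right) \left(k + 3\right) \left(k + 4\right)}.

t_(k+1)/t_k = (k - 3)*(k + 2)/((k - 4)*(k + 6)).
A = k + 2, B = k + 6, C = k - 4.
Solve (k + 2)·f(k+1) − (k + 5)·f(k) = k - 4.
From deg A=1, deg B=1, deg C=1: d=3.
A polynomial solution: f(k) = -k*(k**2 + 9*k + 38)/24.
Then R = B(k−1)f/C = -k*(k + 5)*(k**2 + 9*k + 38)/(24*(k - 4)), so s_k = R(k)·t_k = k*(k**2 + 9*k + 38)/(12*(k + 2)*(k + 3)*(k + 4)).
Verify: 2*(4 - k)/(k**4 + 14*k**3 + 71*k**2 + 154*k + 120) matches t_k.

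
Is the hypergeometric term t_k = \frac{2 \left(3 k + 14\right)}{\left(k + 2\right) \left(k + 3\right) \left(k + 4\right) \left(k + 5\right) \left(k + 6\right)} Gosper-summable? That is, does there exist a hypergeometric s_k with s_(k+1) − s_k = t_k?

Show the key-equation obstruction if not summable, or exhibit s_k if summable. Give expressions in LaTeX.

Yes. s_k = \frac{k \left(k^{2} + 10 k + 31\right)}{15 \left(k^{3} + 10 k^{2} + 31 k + 30\right)}.

The ratio is (k + 2)*(3*k + 17)/((k + 7)*(3*k + 14)).
A = k + 2, B = k + 7, C = k + 14/3.
Need (k + 2)·f(k+1) − (k + 6)·f(k) = k + 14/3.
Bound: deg f ≤ 4.
Coefficient equations give f(k) = k*(k + 4)*(k**2 + 10*k + 31)/90.
So s_k = (B(k−1)f/C)·t_k = (k*(k + 4)*(k + 6)*(k**2 + 10*k + 31)/(30*(3*k + 14)))·t_k = k*(k**2 + 10*k + 31)/(15*(k**3 + 10*k**2 + 31*k + 30)).
Δs = 2*(3*k + 14)/(k**5 + 20*k**4 + 155*k**3 + 580*k**2 + 1044*k + 720), as required.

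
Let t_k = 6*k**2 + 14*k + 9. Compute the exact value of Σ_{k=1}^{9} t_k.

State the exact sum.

Ratio r(k) = (6*k**2 + 26*k + 29)/(6*k**2 + 14*k + 9).
Take A(k)=1, B(k)=1, C(k)=k**2 + 7*k/3 + 3/2.
Need (1)·f(k+1) − (1)·f(k) = k**2 + 7*k/3 + 3/2.
Degrees (0,0,2) ⇒ d ≤ 3.
Coefficient equations give f(k) = k*(2*k**2 + 4*k + 3)/6.
Certificate R = B(k−1)f/C = k*(2*k**2 + 4*k + 3)/(6*k**2 + 14*k + 9) gives s_k = k*(2*k**2 + 4*k + 3).
Check: Δs_k = 6*k**2 + 14*k + 9. ✓
Evaluate s at k=10 and k=1: 2430 and 9; difference 2421.

Σ = 2421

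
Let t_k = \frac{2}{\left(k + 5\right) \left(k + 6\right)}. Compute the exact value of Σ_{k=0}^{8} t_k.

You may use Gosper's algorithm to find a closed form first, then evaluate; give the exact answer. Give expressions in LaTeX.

Σ = 9/35

Ratio r(k) = (k + 5)/(k + 7).
Factor: A=k + 5; B=k + 7; C=1.
Key eq: (k + 5)·f(k+1) = (k + 6)·f(k) + (1).
deg f ≤ 1 (via 1,1,0).
Solving with deg f ≤ 1: f(k) = k/5.
Certificate R = B(k−1)f/C = k*(k + 6)/5 gives s_k = 2*k/(5*(k + 5)).
Check: Δs_k = 2/(k**2 + 11*k + 30). ✓
Evaluate s at k=9 and k=0: 9/35 and 0; difference 9/35.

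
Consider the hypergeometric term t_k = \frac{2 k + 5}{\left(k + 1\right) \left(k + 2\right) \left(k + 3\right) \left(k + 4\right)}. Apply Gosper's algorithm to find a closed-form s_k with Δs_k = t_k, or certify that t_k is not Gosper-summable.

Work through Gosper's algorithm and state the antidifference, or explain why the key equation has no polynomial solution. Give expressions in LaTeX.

Step 1: r(k) = (k + 1)*(2*k + 7)/((k + 5)*(2*k + 5)).
Factor: A=k + 1; B=k + 5; C=k + 5/2.
Set up (k + 1)·f(k+1) − (k + 4)·f(k) − (k + 5/2) = 0.
From deg A=1, deg B=1, deg C=1: d=3.
Solving with deg f ≤ 3: f(k) = k*(k + 2)*(k + 4)/6.
Then R = B(k−1)f/C = k*(k + 2)*(k + 4)**2/(3*(2*k + 5)), so s_k = R(k)·t_k = k*(k + 4)/(3*(k**2 + 4*k + 3)).
s_(k+1) − s_k = (2*k + 5)/(k**4 + 10*k**3 + 35*k**2 + 50*k + 24) = t_k.

s_k = \frac{k \left(k + 4\right)}{3 \left(k^{2} + 4 k + 3\right)}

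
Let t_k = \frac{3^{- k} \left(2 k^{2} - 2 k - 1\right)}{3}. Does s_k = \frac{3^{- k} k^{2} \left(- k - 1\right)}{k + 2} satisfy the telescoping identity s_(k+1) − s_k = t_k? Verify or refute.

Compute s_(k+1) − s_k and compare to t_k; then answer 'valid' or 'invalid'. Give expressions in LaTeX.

s_(k+1) = (-k - 2)*(k + 1)**2/(3*3**k*(k + 3))
s_(k+1) − s_k = (k + 1)*(3*k**2*(k + 3) - (k + 1)*(k + 2)**2)/(3*3**k*(k + 2)*(k + 3))
(s_(k+1) − s_k) − t_k = (-2*k**3 - 5*k**2 + 5*k + 2)/(3*3**k*(k**2 + 5*k + 6))

Invalid: residual \frac{3^{- k} \left(- 2 k^{3} - 5 k^{2} + 5 k + 2\right)}{3 \left(k^{2} + 5 k + 6\right)} ≠ 0.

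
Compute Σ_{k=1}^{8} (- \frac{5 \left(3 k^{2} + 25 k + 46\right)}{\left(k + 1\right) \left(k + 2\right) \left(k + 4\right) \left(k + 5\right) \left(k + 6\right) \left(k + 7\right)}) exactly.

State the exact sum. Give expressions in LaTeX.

The ratio is (k + 1)*(k + 4)*(25*k + 3*(k + 1)**2 + 71)/((k + 3)*(k + 8)*(3*k**2 + 25*k + 46)).
A = k + 1, B = k + 8, C = k**3 + 34*k**2/3 + 121*k/3 + 46.
Set up (k + 1)·f(k+1) − (k + 7)·f(k) − (k**3 + 34*k**2/3 + 121*k/3 + 46) = 0.
Bound: deg f ≤ 6.
Match coefficients ⇒ f(k) = k*(k + 2)*(k + 3)*(k + 5)*(k**2 + 11*k + 34)/72.
R(k) = B(k−1)·f(k)/C(k) = k*(k + 2)*(k + 5)*(k + 7)*(k**2 + 11*k + 34)/(24*(3*k**2 + 25*k + 46)); s_k = R·t_k = 5*k*(-k**2 - 11*k - 34)/(24*(k**3 + 11*k**2 + 34*k + 24)).
Check: Δs_k = 5*(-3*k**2 - 25*k - 46)/(k**6 + 25*k**5 + 247*k**4 + 1219*k**3 + 3112*k**2 + 3796*k + 1680). ✓
Sum = s_(9) − s_(1); s_(9) = -107/520, s_(1) = -23/168 ⇒ -94/1365.

Σ = -94/1365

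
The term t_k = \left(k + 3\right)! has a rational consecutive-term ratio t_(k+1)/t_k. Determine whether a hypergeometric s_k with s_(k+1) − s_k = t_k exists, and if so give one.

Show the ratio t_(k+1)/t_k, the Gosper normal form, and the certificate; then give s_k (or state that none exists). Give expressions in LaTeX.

no hypergeometric antidifference exists

Compute t_(k+1)/t_k: get k + 4.
Normal form (A,B,C) = (k + 4, 1, 1).
Need (k + 4)·f(k+1) − (1)·f(k) = 1.
d = -1 from the (1,0,0) case.
Bound -1 < 0, so the key equation has no polynomial solution.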